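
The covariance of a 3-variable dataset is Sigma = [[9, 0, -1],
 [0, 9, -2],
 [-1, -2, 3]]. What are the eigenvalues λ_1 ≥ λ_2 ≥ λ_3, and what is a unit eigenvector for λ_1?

Step 1 — characteristic polynomial p(λ) = det(λI - Sigma) = λ³ - tr·λ² + c_1·λ - det, where tr = trace, c_1 = sum of the principal 2×2 minors, det = det(Sigma):
  tr = 9 + 9 + 3 = 21,
  c_1 = (9·9 - (0)²) + (9·3 - (-1)²) + (9·3 - (-2)²) = 81 + 26 + 23 = 130,
  det = 9·(9·3 - (-2)²) - (0)·((0)·3 - (-2)·(-1)) + (-1)·((0)·(-2) - 9·(-1)) = 9·(23) - (0)·(-2) + (-1)·(9) = 198.
  So p(λ) = λ³ - 21λ² + 130λ - 198.
Step 2 — look for an integer root (rational root theorem: any rational root is an integer divisor of 198). Testing λ = 9:
  p(9) = 729 - 1701 + 1170 - 198 = 0  ✓
  Dividing out (λ - 9): p(λ) = (λ - 9)(λ² - 12λ + 22).
Step 3 — remaining eigenvalues from the quadratic λ² - 12λ + 22 = 0:
  Δ = 12² - 4·22 = 144 - 88 = 56,  λ = (12 ± √56)/2 = (12 ± 7.4833)/2 ≈ 9.7417 or 2.2583.
  Sorted: λ_1 = 9.7417,  λ_2 = 9,  λ_3 = 2.2583  (check: sum = 21 = tr ✓).

Step 4 — unit eigenvector for λ_1 ≈ 9.7417: v spans the null space of (Sigma - λ_1 I), whose rows are
  r_1 = (-0.7417, 0, -1),  r_2 = (0, -0.7417, -2),  r_3 = (-1, -2, -6.7417).
  v is orthogonal to every row, so take v ∝ r_1 × r_2 = ((0)·(-2) - (-1)·(-0.7417), (-1)·(0) - (-0.7417)·(-2), (-0.7417)·(-0.7417) - (0)·(0)) ≈ (-0.7417, -1.4833, 0.5501).
  Rescale (multiply by -1 so the first nonzero entry is positive): u = (0.7417, 1.4833, -0.5501).
  ||u|| = √((0.7417)² + (1.4833)² + (-0.5501)²) = √(3.0528) ≈ 1.7472,  v_1 = u/||u|| ≈ (0.4245, 0.8489, -0.3148) (||v_1|| = 1).

λ_1 = 9.7417,  λ_2 = 9,  λ_3 = 2.2583;  v_1 ≈ (0.4245, 0.8489, -0.3148)


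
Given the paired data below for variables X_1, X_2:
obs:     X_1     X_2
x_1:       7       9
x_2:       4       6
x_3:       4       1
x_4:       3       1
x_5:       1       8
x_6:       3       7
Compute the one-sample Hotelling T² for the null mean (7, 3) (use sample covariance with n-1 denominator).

Step 1 — sample mean vector:
  mean(X_1) = (7 + 4 + 4 + 3 + 1 + 3) / 6 = 22/6 = 3.6667
  mean(X_2) = (9 + 6 + 1 + 1 + 8 + 7) / 6 = 32/6 = 5.3333
  x̄ = (3.6667, 5.3333),  deviation x̄ - mu_0 = (3.6667, 5.3333) - (7, 3) = (-3.3333, 2.3333).

Step 2 — sample covariance matrix, S[i,j] = (1/(n-1)) · Σ_k (x_{k,i} - mean_i) · (x_{k,j} - mean_j), divisor n-1 = 5:
  S[X_1,X_1] = ((3.3333)·(3.3333) + (0.3333)·(0.3333) + (0.3333)·(0.3333) + (-0.6667)·(-0.6667) + (-2.6667)·(-2.6667) + (-0.6667)·(-0.6667)) / 5 = 19.3333/5 = 3.8667
  S[X_1,X_2] = ((3.3333)·(3.6667) + (0.3333)·(0.6667) + (0.3333)·(-4.3333) + (-0.6667)·(-4.3333) + (-2.6667)·(2.6667) + (-0.6667)·(1.6667)) / 5 = 5.6667/5 = 1.1333
  S[X_2,X_2] = ((3.6667)·(3.6667) + (0.6667)·(0.6667) + (-4.3333)·(-4.3333) + (-4.3333)·(-4.3333) + (2.6667)·(2.6667) + (1.6667)·(1.6667)) / 5 = 61.3333/5 = 12.2667
  S = [[3.8667, 1.1333],
 [1.1333, 12.2667]].

Step 3 — invert S. det(S) = 3.8667·12.2667 - (1.1333)² = 46.1467.
  S^{-1} = (1/det) · [[d, -b], [-b, a]] = [[0.2658, -0.0246],
 [-0.0246, 0.0838]].

Step 4 — quadratic form (x̄ - mu_0)^T · S^{-1} · (x̄ - mu_0):
  S^{-1} · (x̄ - mu_0) = (-0.9434, 0.2774),
  (x̄ - mu_0)^T · [...] = (-3.3333)·(-0.9434) + (2.3333)·(0.2774) = 3.7918.

Step 5 — scale by n: T² = 6 · 3.7918 = 22.7507.

T² ≈ 22.7507


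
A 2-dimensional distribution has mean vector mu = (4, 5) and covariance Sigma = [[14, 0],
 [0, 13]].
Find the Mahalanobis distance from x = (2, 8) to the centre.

Step 1 — centre the observation: (x - mu) = (-2, 3).

Step 2 — invert Sigma. det(Sigma) = 14·13 - (0)² = 182.
  Sigma^{-1} = (1/det) · [[d, -b], [-b, a]] = [[0.0714, 0],
 [0, 0.0769]].

Step 3 — form the quadratic (x - mu)^T · Sigma^{-1} · (x - mu):
  Sigma^{-1} · (x - mu) = (-0.1429, 0.2308).
  (x - mu)^T · [Sigma^{-1} · (x - mu)] = (-2)·(-0.1429) + (3)·(0.2308) = 0.978.

Step 4 — take square root: d = √(0.978) ≈ 0.9889.

d(x, mu) = √(0.978) ≈ 0.9889


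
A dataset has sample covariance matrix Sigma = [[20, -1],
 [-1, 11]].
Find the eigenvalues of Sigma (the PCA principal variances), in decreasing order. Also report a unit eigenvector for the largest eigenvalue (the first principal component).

Step 1 — characteristic polynomial of 2×2 Sigma:
  det(Sigma - λI) = λ² - trace · λ + det = 0.
  trace = 20 + 11 = 31, det = 20·11 - (-1)² = 219.
Step 2 — discriminant:
  Δ = trace² - 4·det = 961 - 876 = 85.
Step 3 — eigenvalues:
  λ = (trace ± √Δ)/2 = (31 ± 9.2195)/2,
  λ_1 = 20.1098,  λ_2 = 10.8902.

Step 4 — unit eigenvector for λ_1: solve (Sigma - λ_1 I)v = 0. First row:
  (20 - 20.1098)·v_x + (-1)·v_y = 0, i.e. (-0.1098)·v_x + (-1)·v_y = 0,
  so v ∝ (b, λ_1 - a) = (-1, 0.1098); multiply by -1 so the first entry is positive: u = (1, -0.1098).
  ||u|| = √((1)² + (-0.1098)²) = √(1.012) ≈ 1.006,
  v_1 = u/||u|| ≈ (0.994, -0.1091) (||v_1|| = 1).

λ_1 = 20.1098,  λ_2 = 10.8902;  v_1 ≈ (0.994, -0.1091)


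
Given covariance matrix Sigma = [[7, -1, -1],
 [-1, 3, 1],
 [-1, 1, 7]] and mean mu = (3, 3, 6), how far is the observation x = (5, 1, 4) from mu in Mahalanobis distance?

Step 1 — centre the observation: (x - mu) = (2, -2, -2).

Step 2 — invert Sigma (cofactor / det for 3×3, or solve directly):
  Sigma^{-1} = [[0.1515, 0.0455, 0.0152],
 [0.0455, 0.3636, -0.0455],
 [0.0152, -0.0455, 0.1515]].

Step 3 — form the quadratic (x - mu)^T · Sigma^{-1} · (x - mu):
  Sigma^{-1} · (x - mu) = (0.1818, -0.5455, -0.1818).
  (x - mu)^T · [Sigma^{-1} · (x - mu)] = (2)·(0.1818) + (-2)·(-0.5455) + (-2)·(-0.1818) = 1.8182.

Step 4 — take square root: d = √(1.8182) ≈ 1.3484.

d(x, mu) = √(1.8182) ≈ 1.3484


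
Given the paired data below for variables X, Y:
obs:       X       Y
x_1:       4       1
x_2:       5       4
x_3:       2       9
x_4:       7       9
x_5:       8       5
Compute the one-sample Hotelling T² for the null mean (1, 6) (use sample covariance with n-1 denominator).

Step 1 — sample mean vector:
  mean(X) = (4 + 5 + 2 + 7 + 8) / 5 = 26/5 = 5.2
  mean(Y) = (1 + 4 + 9 + 9 + 5) / 5 = 28/5 = 5.6
  x̄ = (5.2, 5.6),  deviation x̄ - mu_0 = (5.2, 5.6) - (1, 6) = (4.2, -0.4).

Step 2 — sample covariance matrix, S[i,j] = (1/(n-1)) · Σ_k (x_{k,i} - mean_i) · (x_{k,j} - mean_j), divisor n-1 = 4:
  S[X,X] = ((-1.2)·(-1.2) + (-0.2)·(-0.2) + (-3.2)·(-3.2) + (1.8)·(1.8) + (2.8)·(2.8)) / 4 = 22.8/4 = 5.7
  S[X,Y] = ((-1.2)·(-4.6) + (-0.2)·(-1.6) + (-3.2)·(3.4) + (1.8)·(3.4) + (2.8)·(-0.6)) / 4 = -0.6/4 = -0.15
  S[Y,Y] = ((-4.6)·(-4.6) + (-1.6)·(-1.6) + (3.4)·(3.4) + (3.4)·(3.4) + (-0.6)·(-0.6)) / 4 = 47.2/4 = 11.8
  S = [[5.7, -0.15],
 [-0.15, 11.8]].

Step 3 — invert S. det(S) = 5.7·11.8 - (-0.15)² = 67.2375.
  S^{-1} = (1/det) · [[d, -b], [-b, a]] = [[0.1755, 0.0022],
 [0.0022, 0.0848]].

Step 4 — quadratic form (x̄ - mu_0)^T · S^{-1} · (x̄ - mu_0):
  S^{-1} · (x̄ - mu_0) = (0.7362, -0.0245),
  (x̄ - mu_0)^T · [...] = (4.2)·(0.7362) + (-0.4)·(-0.0245) = 3.1018.

Step 5 — scale by n: T² = 5 · 3.1018 = 15.5092.

T² ≈ 15.5092


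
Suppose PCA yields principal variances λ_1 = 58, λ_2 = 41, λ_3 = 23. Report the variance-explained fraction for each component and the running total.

Step 1 — total variance = trace(Sigma) = Σ λ_i = 58 + 41 + 23 = 122.

Step 2 — fraction explained by component i = λ_i / Σ λ:
  PC1: 58/122 = 0.4754
  PC2: 41/122 = 0.3361
  PC3: 23/122 = 0.1885

Step 3 — cumulative fraction after k components = (λ_1 + ... + λ_k) / Σ λ:
  k = 1: 58/122 = 0.4754
  k = 2: (58 + 41)/122 = 99/122 = 0.8115
  k = 3: (58 + 41 + 23)/122 = 122/122 = 1

Summary (fraction, with percent):

explained: PC1 0.4754 (47.54%), PC2 0.3361 (33.61%), PC3 0.1885 (18.85%);  cumulative: 0.4754, 0.8115, 1


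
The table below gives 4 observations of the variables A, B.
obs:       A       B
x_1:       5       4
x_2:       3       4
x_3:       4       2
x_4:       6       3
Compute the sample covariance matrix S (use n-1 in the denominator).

Step 1 — column means:
  mean(A) = (5 + 3 + 4 + 6) / 4 = 18/4 = 4.5
  mean(B) = (4 + 4 + 2 + 3) / 4 = 13/4 = 3.25

Step 2 — sample covariance S[i,j] = (1/(n-1)) · Σ_k (x_{k,i} - mean_i) · (x_{k,j} - mean_j), with n-1 = 3.
  S[A,A] = ((0.5)·(0.5) + (-1.5)·(-1.5) + (-0.5)·(-0.5) + (1.5)·(1.5)) / 3 = 5/3 = 1.6667
  S[A,B] = ((0.5)·(0.75) + (-1.5)·(0.75) + (-0.5)·(-1.25) + (1.5)·(-0.25)) / 3 = -0.5/3 = -0.1667
  S[B,B] = ((0.75)·(0.75) + (0.75)·(0.75) + (-1.25)·(-1.25) + (-0.25)·(-0.25)) / 3 = 2.75/3 = 0.9167

S is symmetric (S[j,i] = S[i,j]). Assembling:

S = [[1.6667, -0.1667],
 [-0.1667, 0.9167]]


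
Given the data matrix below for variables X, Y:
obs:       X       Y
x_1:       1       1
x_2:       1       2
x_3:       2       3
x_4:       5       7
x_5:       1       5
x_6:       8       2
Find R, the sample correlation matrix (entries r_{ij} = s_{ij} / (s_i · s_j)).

Step 1 — column means:
  mean(X) = (1 + 1 + 2 + 5 + 1 + 8) / 6 = 18/6 = 3
  mean(Y) = (1 + 2 + 3 + 7 + 5 + 2) / 6 = 20/6 = 3.3333

Step 2 — sample variances and covariances s[i,j] = (1/(n-1)) · Σ_k (x_{k,i} - mean_i) · (x_{k,j} - mean_j), with n-1 = 5:
  s[X,X] = ((-2)·(-2) + (-2)·(-2) + (-1)·(-1) + (2)·(2) + (-2)·(-2) + (5)·(5)) / 5 = 42/5 = 8.4
  s[X,Y] = ((-2)·(-2.3333) + (-2)·(-1.3333) + (-1)·(-0.3333) + (2)·(3.6667) + (-2)·(1.6667) + (5)·(-1.3333)) / 5 = 5/5 = 1
  s[Y,Y] = ((-2.3333)·(-2.3333) + (-1.3333)·(-1.3333) + (-0.3333)·(-0.3333) + (3.6667)·(3.6667) + (1.6667)·(1.6667) + (-1.3333)·(-1.3333)) / 5 = 25.3333/5 = 5.0667
  Sample standard deviations s_i = √(s[i,i]):
  s(X) = √(8.4) = 2.8983
  s(Y) = √(5.0667) = 2.2509

Step 3 — r_{ij} = s_{ij} / (s_i · s_j):
  r[X,X] = 1 (diagonal).
  r[X,Y] = 1 / (2.8983 · 2.2509) = 1 / 6.5238 = 0.1533
  r[Y,Y] = 1 (diagonal).

R is symmetric with unit diagonal. Assembling:

R = [[1, 0.1533],
 [0.1533, 1]]


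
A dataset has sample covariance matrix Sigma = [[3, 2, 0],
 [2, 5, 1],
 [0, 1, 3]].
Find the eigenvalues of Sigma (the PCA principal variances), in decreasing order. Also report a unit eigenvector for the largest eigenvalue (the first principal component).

Step 1 — characteristic polynomial p(λ) = det(λI - Sigma) = λ³ - tr·λ² + c_1·λ - det, where tr = trace, c_1 = sum of the principal 2×2 minors, det = det(Sigma):
  tr = 3 + 5 + 3 = 11,
  c_1 = (3·5 - (2)²) + (3·3 - (0)²) + (5·3 - (1)²) = 11 + 9 + 14 = 34,
  det = 3·(5·3 - (1)²) - (2)·((2)·3 - (1)·(0)) + (0)·((2)·(1) - 5·(0)) = 3·(14) - (2)·(6) + (0)·(2) = 30.
  So p(λ) = λ³ - 11λ² + 34λ - 30.
Step 2 — look for an integer root (rational root theorem: any rational root is an integer divisor of 30). Testing λ = 3:
  p(3) = 27 - 99 + 102 - 30 = 0  ✓
  Dividing out (λ - 3): p(λ) = (λ - 3)(λ² - 8λ + 10).
Step 3 — remaining eigenvalues from the quadratic λ² - 8λ + 10 = 0:
  Δ = 8² - 4·10 = 64 - 40 = 24,  λ = (8 ± √24)/2 = (8 ± 4.899)/2 ≈ 6.4495 or 1.5505.
  Sorted: λ_1 = 6.4495,  λ_2 = 3,  λ_3 = 1.5505  (check: sum = 11 = tr ✓).

Step 4 — unit eigenvector for λ_1 ≈ 6.4495: v spans the null space of (Sigma - λ_1 I), whose rows are
  r_1 = (-3.4495, 2, 0),  r_2 = (2, -1.4495, 1),  r_3 = (0, 1, -3.4495).
  v is orthogonal to every row, so take v ∝ r_1 × r_2 = ((2)·(1) - (0)·(-1.4495), (0)·(2) - (-3.4495)·(1), (-3.4495)·(-1.4495) - (2)·(2)) ≈ (2, 3.4495, 1).
  Let u = (2, 3.4495, 1).
  ||u|| = √((2)² + (3.4495)² + (1)²) = √(16.899) ≈ 4.1108,  v_1 = u/||u|| ≈ (0.4865, 0.8391, 0.2433) (||v_1|| = 1).

λ_1 = 6.4495,  λ_2 = 3,  λ_3 = 1.5505;  v_1 ≈ (0.4865, 0.8391, 0.2433)


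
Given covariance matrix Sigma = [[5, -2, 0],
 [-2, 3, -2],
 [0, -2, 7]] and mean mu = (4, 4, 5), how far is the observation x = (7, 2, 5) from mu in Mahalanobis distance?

Step 1 — centre the observation: (x - mu) = (3, -2, 0).

Step 2 — invert Sigma (cofactor / det for 3×3, or solve directly):
  Sigma^{-1} = [[0.2982, 0.2456, 0.0702],
 [0.2456, 0.614, 0.1754],
 [0.0702, 0.1754, 0.193]].

Step 3 — form the quadratic (x - mu)^T · Sigma^{-1} · (x - mu):
  Sigma^{-1} · (x - mu) = (0.4035, -0.4912, -0.1404).
  (x - mu)^T · [Sigma^{-1} · (x - mu)] = (3)·(0.4035) + (-2)·(-0.4912) + (0)·(-0.1404) = 2.193.

Step 4 — take square root: d = √(2.193) ≈ 1.4809.

d(x, mu) = √(2.193) ≈ 1.4809


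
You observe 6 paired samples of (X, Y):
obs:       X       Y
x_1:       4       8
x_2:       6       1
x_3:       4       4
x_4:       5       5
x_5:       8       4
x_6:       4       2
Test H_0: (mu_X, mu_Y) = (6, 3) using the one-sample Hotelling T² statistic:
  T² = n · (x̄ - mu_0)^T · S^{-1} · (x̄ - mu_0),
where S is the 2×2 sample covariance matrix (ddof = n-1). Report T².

Step 1 — sample mean vector:
  mean(X) = (4 + 6 + 4 + 5 + 8 + 4) / 6 = 31/6 = 5.1667
  mean(Y) = (8 + 1 + 4 + 5 + 4 + 2) / 6 = 24/6 = 4
  x̄ = (5.1667, 4),  deviation x̄ - mu_0 = (5.1667, 4) - (6, 3) = (-0.8333, 1).

Step 2 — sample covariance matrix, S[i,j] = (1/(n-1)) · Σ_k (x_{k,i} - mean_i) · (x_{k,j} - mean_j), divisor n-1 = 5:
  S[X,X] = ((-1.1667)·(-1.1667) + (0.8333)·(0.8333) + (-1.1667)·(-1.1667) + (-0.1667)·(-0.1667) + (2.8333)·(2.8333) + (-1.1667)·(-1.1667)) / 5 = 12.8333/5 = 2.5667
  S[X,Y] = ((-1.1667)·(4) + (0.8333)·(-3) + (-1.1667)·(0) + (-0.1667)·(1) + (2.8333)·(0) + (-1.1667)·(-2)) / 5 = -5/5 = -1
  S[Y,Y] = ((4)·(4) + (-3)·(-3) + (0)·(0) + (1)·(1) + (0)·(0) + (-2)·(-2)) / 5 = 30/5 = 6
  S = [[2.5667, -1],
 [-1, 6]].

Step 3 — invert S. det(S) = 2.5667·6 - (-1)² = 14.4.
  S^{-1} = (1/det) · [[d, -b], [-b, a]] = [[0.4167, 0.0694],
 [0.0694, 0.1782]].

Step 4 — quadratic form (x̄ - mu_0)^T · S^{-1} · (x̄ - mu_0):
  S^{-1} · (x̄ - mu_0) = (-0.2778, 0.1204),
  (x̄ - mu_0)^T · [...] = (-0.8333)·(-0.2778) + (1)·(0.1204) = 0.3519.

Step 5 — scale by n: T² = 6 · 0.3519 = 2.1111.

T² ≈ 2.1111


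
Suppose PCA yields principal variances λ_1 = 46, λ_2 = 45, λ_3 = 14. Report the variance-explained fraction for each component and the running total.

Step 1 — total variance = trace(Sigma) = Σ λ_i = 46 + 45 + 14 = 105.

Step 2 — fraction explained by component i = λ_i / Σ λ:
  PC1: 46/105 = 0.4381
  PC2: 45/105 = 0.4286
  PC3: 14/105 = 0.1333

Step 3 — cumulative fraction after k components = (λ_1 + ... + λ_k) / Σ λ:
  k = 1: 46/105 = 0.4381
  k = 2: (46 + 45)/105 = 91/105 = 0.8667
  k = 3: (46 + 45 + 14)/105 = 105/105 = 1

Summary (fraction, with percent):

explained: PC1 0.4381 (43.81%), PC2 0.4286 (42.86%), PC3 0.1333 (13.33%);  cumulative: 0.4381, 0.8667, 1


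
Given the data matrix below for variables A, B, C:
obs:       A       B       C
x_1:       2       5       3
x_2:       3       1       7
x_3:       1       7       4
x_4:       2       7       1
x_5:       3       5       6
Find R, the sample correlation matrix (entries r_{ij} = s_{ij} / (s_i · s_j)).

Step 1 — column means:
  mean(A) = (2 + 3 + 1 + 2 + 3) / 5 = 11/5 = 2.2
  mean(B) = (5 + 1 + 7 + 7 + 5) / 5 = 25/5 = 5
  mean(C) = (3 + 7 + 4 + 1 + 6) / 5 = 21/5 = 4.2

Step 2 — sample variances and covariances s[i,j] = (1/(n-1)) · Σ_k (x_{k,i} - mean_i) · (x_{k,j} - mean_j), with n-1 = 4:
  s[A,A] = ((-0.2)·(-0.2) + (0.8)·(0.8) + (-1.2)·(-1.2) + (-0.2)·(-0.2) + (0.8)·(0.8)) / 4 = 2.8/4 = 0.7
  s[A,B] = ((-0.2)·(0) + (0.8)·(-4) + (-1.2)·(2) + (-0.2)·(2) + (0.8)·(0)) / 4 = -6/4 = -1.5
  s[A,C] = ((-0.2)·(-1.2) + (0.8)·(2.8) + (-1.2)·(-0.2) + (-0.2)·(-3.2) + (0.8)·(1.8)) / 4 = 4.8/4 = 1.2
  s[B,B] = ((0)·(0) + (-4)·(-4) + (2)·(2) + (2)·(2) + (0)·(0)) / 4 = 24/4 = 6
  s[B,C] = ((0)·(-1.2) + (-4)·(2.8) + (2)·(-0.2) + (2)·(-3.2) + (0)·(1.8)) / 4 = -18/4 = -4.5
  s[C,C] = ((-1.2)·(-1.2) + (2.8)·(2.8) + (-0.2)·(-0.2) + (-3.2)·(-3.2) + (1.8)·(1.8)) / 4 = 22.8/4 = 5.7
  Sample standard deviations s_i = √(s[i,i]):
  s(A) = √(0.7) = 0.8367
  s(B) = √(6) = 2.4495
  s(C) = √(5.7) = 2.3875

Step 3 — r_{ij} = s_{ij} / (s_i · s_j):
  r[A,A] = 1 (diagonal).
  r[A,B] = -1.5 / (0.8367 · 2.4495) = -1.5 / 2.0494 = -0.7319
  r[A,C] = 1.2 / (0.8367 · 2.3875) = 1.2 / 1.9975 = 0.6008
  r[B,B] = 1 (diagonal).
  r[B,C] = -4.5 / (2.4495 · 2.3875) = -4.5 / 5.8481 = -0.7695
  r[C,C] = 1 (diagonal).

R is symmetric with unit diagonal. Assembling:

R = [[1, -0.7319, 0.6008],
 [-0.7319, 1, -0.7695],
 [0.6008, -0.7695, 1]]


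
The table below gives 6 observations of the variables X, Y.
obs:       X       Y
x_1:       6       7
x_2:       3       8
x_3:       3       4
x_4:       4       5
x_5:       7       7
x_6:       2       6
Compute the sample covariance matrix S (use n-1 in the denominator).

Step 1 — column means:
  mean(X) = (6 + 3 + 3 + 4 + 7 + 2) / 6 = 25/6 = 4.1667
  mean(Y) = (7 + 8 + 4 + 5 + 7 + 6) / 6 = 37/6 = 6.1667

Step 2 — sample covariance S[i,j] = (1/(n-1)) · Σ_k (x_{k,i} - mean_i) · (x_{k,j} - mean_j), with n-1 = 5.
  S[X,X] = ((1.8333)·(1.8333) + (-1.1667)·(-1.1667) + (-1.1667)·(-1.1667) + (-0.1667)·(-0.1667) + (2.8333)·(2.8333) + (-2.1667)·(-2.1667)) / 5 = 18.8333/5 = 3.7667
  S[X,Y] = ((1.8333)·(0.8333) + (-1.1667)·(1.8333) + (-1.1667)·(-2.1667) + (-0.1667)·(-1.1667) + (2.8333)·(0.8333) + (-2.1667)·(-0.1667)) / 5 = 4.8333/5 = 0.9667
  S[Y,Y] = ((0.8333)·(0.8333) + (1.8333)·(1.8333) + (-2.1667)·(-2.1667) + (-1.1667)·(-1.1667) + (0.8333)·(0.8333) + (-0.1667)·(-0.1667)) / 5 = 10.8333/5 = 2.1667

S is symmetric (S[j,i] = S[i,j]). Assembling:

S = [[3.7667, 0.9667],
 [0.9667, 2.1667]]


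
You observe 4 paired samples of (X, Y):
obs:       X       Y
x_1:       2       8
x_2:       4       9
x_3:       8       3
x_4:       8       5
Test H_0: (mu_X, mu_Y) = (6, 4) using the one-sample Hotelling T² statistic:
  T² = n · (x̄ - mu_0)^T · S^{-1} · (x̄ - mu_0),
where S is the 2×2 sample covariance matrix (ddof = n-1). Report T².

Step 1 — sample mean vector:
  mean(X) = (2 + 4 + 8 + 8) / 4 = 22/4 = 5.5
  mean(Y) = (8 + 9 + 3 + 5) / 4 = 25/4 = 6.25
  x̄ = (5.5, 6.25),  deviation x̄ - mu_0 = (5.5, 6.25) - (6, 4) = (-0.5, 2.25).

Step 2 — sample covariance matrix, S[i,j] = (1/(n-1)) · Σ_k (x_{k,i} - mean_i) · (x_{k,j} - mean_j), divisor n-1 = 3:
  S[X,X] = ((-3.5)·(-3.5) + (-1.5)·(-1.5) + (2.5)·(2.5) + (2.5)·(2.5)) / 3 = 27/3 = 9
  S[X,Y] = ((-3.5)·(1.75) + (-1.5)·(2.75) + (2.5)·(-3.25) + (2.5)·(-1.25)) / 3 = -21.5/3 = -7.1667
  S[Y,Y] = ((1.75)·(1.75) + (2.75)·(2.75) + (-3.25)·(-3.25) + (-1.25)·(-1.25)) / 3 = 22.75/3 = 7.5833
  S = [[9, -7.1667],
 [-7.1667, 7.5833]].

Step 3 — invert S. det(S) = 9·7.5833 - (-7.1667)² = 16.8889.
  S^{-1} = (1/det) · [[d, -b], [-b, a]] = [[0.449, 0.4243],
 [0.4243, 0.5329]].

Step 4 — quadratic form (x̄ - mu_0)^T · S^{-1} · (x̄ - mu_0):
  S^{-1} · (x̄ - mu_0) = (0.7303, 0.9868),
  (x̄ - mu_0)^T · [...] = (-0.5)·(0.7303) + (2.25)·(0.9868) = 1.8553.

Step 5 — scale by n: T² = 4 · 1.8553 = 7.4211.

T² ≈ 7.4211


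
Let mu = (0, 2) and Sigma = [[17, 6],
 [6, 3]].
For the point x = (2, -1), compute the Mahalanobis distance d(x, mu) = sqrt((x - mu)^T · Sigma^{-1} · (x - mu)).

Step 1 — centre the observation: (x - mu) = (2, -3).

Step 2 — invert Sigma. det(Sigma) = 17·3 - (6)² = 15.
  Sigma^{-1} = (1/det) · [[d, -b], [-b, a]] = [[0.2, -0.4],
 [-0.4, 1.1333]].

Step 3 — form the quadratic (x - mu)^T · Sigma^{-1} · (x - mu):
  Sigma^{-1} · (x - mu) = (1.6, -4.2).
  (x - mu)^T · [Sigma^{-1} · (x - mu)] = (2)·(1.6) + (-3)·(-4.2) = 15.8.

Step 4 — take square root: d = √(15.8) ≈ 3.9749.

d(x, mu) = √(15.8) ≈ 3.9749


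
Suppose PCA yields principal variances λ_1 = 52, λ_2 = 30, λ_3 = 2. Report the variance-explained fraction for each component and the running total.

Step 1 — total variance = trace(Sigma) = Σ λ_i = 52 + 30 + 2 = 84.

Step 2 — fraction explained by component i = λ_i / Σ λ:
  PC1: 52/84 = 0.619
  PC2: 30/84 = 0.3571
  PC3: 2/84 = 0.0238

Step 3 — cumulative fraction after k components = (λ_1 + ... + λ_k) / Σ λ:
  k = 1: 52/84 = 0.619
  k = 2: (52 + 30)/84 = 82/84 = 0.9762
  k = 3: (52 + 30 + 2)/84 = 84/84 = 1

Summary (fraction, with percent):

explained: PC1 0.619 (61.9%), PC2 0.3571 (35.71%), PC3 0.0238 (2.38%);  cumulative: 0.619, 0.9762, 1


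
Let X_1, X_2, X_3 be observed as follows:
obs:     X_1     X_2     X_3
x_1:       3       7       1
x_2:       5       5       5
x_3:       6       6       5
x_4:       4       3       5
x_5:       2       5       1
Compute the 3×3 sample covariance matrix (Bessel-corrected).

Step 1 — column means:
  mean(X_1) = (3 + 5 + 6 + 4 + 2) / 5 = 20/5 = 4
  mean(X_2) = (7 + 5 + 6 + 3 + 5) / 5 = 26/5 = 5.2
  mean(X_3) = (1 + 5 + 5 + 5 + 1) / 5 = 17/5 = 3.4

Step 2 — sample covariance S[i,j] = (1/(n-1)) · Σ_k (x_{k,i} - mean_i) · (x_{k,j} - mean_j), with n-1 = 4.
  S[X_1,X_1] = ((-1)·(-1) + (1)·(1) + (2)·(2) + (0)·(0) + (-2)·(-2)) / 4 = 10/4 = 2.5
  S[X_1,X_2] = ((-1)·(1.8) + (1)·(-0.2) + (2)·(0.8) + (0)·(-2.2) + (-2)·(-0.2)) / 4 = 0/4 = 0
  S[X_1,X_3] = ((-1)·(-2.4) + (1)·(1.6) + (2)·(1.6) + (0)·(1.6) + (-2)·(-2.4)) / 4 = 12/4 = 3
  S[X_2,X_2] = ((1.8)·(1.8) + (-0.2)·(-0.2) + (0.8)·(0.8) + (-2.2)·(-2.2) + (-0.2)·(-0.2)) / 4 = 8.8/4 = 2.2
  S[X_2,X_3] = ((1.8)·(-2.4) + (-0.2)·(1.6) + (0.8)·(1.6) + (-2.2)·(1.6) + (-0.2)·(-2.4)) / 4 = -6.4/4 = -1.6
  S[X_3,X_3] = ((-2.4)·(-2.4) + (1.6)·(1.6) + (1.6)·(1.6) + (1.6)·(1.6) + (-2.4)·(-2.4)) / 4 = 19.2/4 = 4.8

S is symmetric (S[j,i] = S[i,j]). Assembling:

S = [[2.5, 0, 3],
 [0, 2.2, -1.6],
 [3, -1.6, 4.8]]


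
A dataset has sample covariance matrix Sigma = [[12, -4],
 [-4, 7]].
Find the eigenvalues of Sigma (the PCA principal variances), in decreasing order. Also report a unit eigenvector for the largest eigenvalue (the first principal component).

Step 1 — characteristic polynomial of 2×2 Sigma:
  det(Sigma - λI) = λ² - trace · λ + det = 0.
  trace = 12 + 7 = 19, det = 12·7 - (-4)² = 68.
Step 2 — discriminant:
  Δ = trace² - 4·det = 361 - 272 = 89.
Step 3 — eigenvalues:
  λ = (trace ± √Δ)/2 = (19 ± 9.434)/2,
  λ_1 = 14.217,  λ_2 = 4.783.

Step 4 — unit eigenvector for λ_1: solve (Sigma - λ_1 I)v = 0. First row:
  (12 - 14.217)·v_x + (-4)·v_y = 0, i.e. (-2.217)·v_x + (-4)·v_y = 0,
  so v ∝ (b, λ_1 - a) = (-4, 2.217); multiply by -1 so the first entry is positive: u = (4, -2.217).
  ||u|| = √((4)² + (-2.217)²) = √(20.915) ≈ 4.5733,
  v_1 = u/||u|| ≈ (0.8746, -0.4848) (||v_1|| = 1).

λ_1 = 14.217,  λ_2 = 4.783;  v_1 ≈ (0.8746, -0.4848)


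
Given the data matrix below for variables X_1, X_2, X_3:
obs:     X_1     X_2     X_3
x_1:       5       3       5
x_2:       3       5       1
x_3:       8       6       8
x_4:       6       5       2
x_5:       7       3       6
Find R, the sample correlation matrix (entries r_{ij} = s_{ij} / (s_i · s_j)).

Step 1 — column means:
  mean(X_1) = (5 + 3 + 8 + 6 + 7) / 5 = 29/5 = 5.8
  mean(X_2) = (3 + 5 + 6 + 5 + 3) / 5 = 22/5 = 4.4
  mean(X_3) = (5 + 1 + 8 + 2 + 6) / 5 = 22/5 = 4.4

Step 2 — sample variances and covariances s[i,j] = (1/(n-1)) · Σ_k (x_{k,i} - mean_i) · (x_{k,j} - mean_j), with n-1 = 4:
  s[X_1,X_1] = ((-0.8)·(-0.8) + (-2.8)·(-2.8) + (2.2)·(2.2) + (0.2)·(0.2) + (1.2)·(1.2)) / 4 = 14.8/4 = 3.7
  s[X_1,X_2] = ((-0.8)·(-1.4) + (-2.8)·(0.6) + (2.2)·(1.6) + (0.2)·(0.6) + (1.2)·(-1.4)) / 4 = 1.4/4 = 0.35
  s[X_1,X_3] = ((-0.8)·(0.6) + (-2.8)·(-3.4) + (2.2)·(3.6) + (0.2)·(-2.4) + (1.2)·(1.6)) / 4 = 18.4/4 = 4.6
  s[X_2,X_2] = ((-1.4)·(-1.4) + (0.6)·(0.6) + (1.6)·(1.6) + (0.6)·(0.6) + (-1.4)·(-1.4)) / 4 = 7.2/4 = 1.8
  s[X_2,X_3] = ((-1.4)·(0.6) + (0.6)·(-3.4) + (1.6)·(3.6) + (0.6)·(-2.4) + (-1.4)·(1.6)) / 4 = -0.8/4 = -0.2
  s[X_3,X_3] = ((0.6)·(0.6) + (-3.4)·(-3.4) + (3.6)·(3.6) + (-2.4)·(-2.4) + (1.6)·(1.6)) / 4 = 33.2/4 = 8.3
  Sample standard deviations s_i = √(s[i,i]):
  s(X_1) = √(3.7) = 1.9235
  s(X_2) = √(1.8) = 1.3416
  s(X_3) = √(8.3) = 2.881

Step 3 — r_{ij} = s_{ij} / (s_i · s_j):
  r[X_1,X_1] = 1 (diagonal).
  r[X_1,X_2] = 0.35 / (1.9235 · 1.3416) = 0.35 / 2.5807 = 0.1356
  r[X_1,X_3] = 4.6 / (1.9235 · 2.881) = 4.6 / 5.5417 = 0.8301
  r[X_2,X_2] = 1 (diagonal).
  r[X_2,X_3] = -0.2 / (1.3416 · 2.881) = -0.2 / 3.8652 = -0.0517
  r[X_3,X_3] = 1 (diagonal).

R is symmetric with unit diagonal. Assembling:

R = [[1, 0.1356, 0.8301],
 [0.1356, 1, -0.0517],
 [0.8301, -0.0517, 1]]


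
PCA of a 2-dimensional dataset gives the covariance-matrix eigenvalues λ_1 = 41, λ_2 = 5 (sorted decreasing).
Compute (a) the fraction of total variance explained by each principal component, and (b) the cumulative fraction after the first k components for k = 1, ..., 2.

Step 1 — total variance = trace(Sigma) = Σ λ_i = 41 + 5 = 46.

Step 2 — fraction explained by component i = λ_i / Σ λ:
  PC1: 41/46 = 0.8913
  PC2: 5/46 = 0.1087

Step 3 — cumulative fraction after k components = (λ_1 + ... + λ_k) / Σ λ:
  k = 1: 41/46 = 0.8913
  k = 2: (41 + 5)/46 = 46/46 = 1

Summary (fraction, with percent):

explained: PC1 0.8913 (89.13%), PC2 0.1087 (10.87%);  cumulative: 0.8913, 1


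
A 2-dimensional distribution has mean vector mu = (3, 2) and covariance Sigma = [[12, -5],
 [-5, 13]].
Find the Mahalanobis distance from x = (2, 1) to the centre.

Step 1 — centre the observation: (x - mu) = (-1, -1).

Step 2 — invert Sigma. det(Sigma) = 12·13 - (-5)² = 131.
  Sigma^{-1} = (1/det) · [[d, -b], [-b, a]] = [[0.0992, 0.0382],
 [0.0382, 0.0916]].

Step 3 — form the quadratic (x - mu)^T · Sigma^{-1} · (x - mu):
  Sigma^{-1} · (x - mu) = (-0.1374, -0.1298).
  (x - mu)^T · [Sigma^{-1} · (x - mu)] = (-1)·(-0.1374) + (-1)·(-0.1298) = 0.2672.

Step 4 — take square root: d = √(0.2672) ≈ 0.5169.

d(x, mu) = √(0.2672) ≈ 0.5169


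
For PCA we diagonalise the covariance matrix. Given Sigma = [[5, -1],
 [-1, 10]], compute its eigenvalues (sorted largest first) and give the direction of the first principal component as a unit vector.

Step 1 — characteristic polynomial of 2×2 Sigma:
  det(Sigma - λI) = λ² - trace · λ + det = 0.
  trace = 5 + 10 = 15, det = 5·10 - (-1)² = 49.
Step 2 — discriminant:
  Δ = trace² - 4·det = 225 - 196 = 29.
Step 3 — eigenvalues:
  λ = (trace ± √Δ)/2 = (15 ± 5.3852)/2,
  λ_1 = 10.1926,  λ_2 = 4.8074.

Step 4 — unit eigenvector for λ_1: solve (Sigma - λ_1 I)v = 0. First row:
  (5 - 10.1926)·v_x + (-1)·v_y = 0, i.e. (-5.1926)·v_x + (-1)·v_y = 0,
  so v ∝ (b, λ_1 - a) = (-1, 5.1926); multiply by -1 so the first entry is positive: u = (1, -5.1926).
  ||u|| = √((1)² + (-5.1926)²) = √(27.9629) ≈ 5.288,
  v_1 = u/||u|| ≈ (0.1891, -0.982) (||v_1|| = 1).

λ_1 = 10.1926,  λ_2 = 4.8074;  v_1 ≈ (0.1891, -0.982)


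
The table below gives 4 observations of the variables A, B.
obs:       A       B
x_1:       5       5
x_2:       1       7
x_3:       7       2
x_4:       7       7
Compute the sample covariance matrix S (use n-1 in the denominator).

Step 1 — column means:
  mean(A) = (5 + 1 + 7 + 7) / 4 = 20/4 = 5
  mean(B) = (5 + 7 + 2 + 7) / 4 = 21/4 = 5.25

Step 2 — sample covariance S[i,j] = (1/(n-1)) · Σ_k (x_{k,i} - mean_i) · (x_{k,j} - mean_j), with n-1 = 3.
  S[A,A] = ((0)·(0) + (-4)·(-4) + (2)·(2) + (2)·(2)) / 3 = 24/3 = 8
  S[A,B] = ((0)·(-0.25) + (-4)·(1.75) + (2)·(-3.25) + (2)·(1.75)) / 3 = -10/3 = -3.3333
  S[B,B] = ((-0.25)·(-0.25) + (1.75)·(1.75) + (-3.25)·(-3.25) + (1.75)·(1.75)) / 3 = 16.75/3 = 5.5833

S is symmetric (S[j,i] = S[i,j]). Assembling:

S = [[8, -3.3333],
 [-3.3333, 5.5833]]


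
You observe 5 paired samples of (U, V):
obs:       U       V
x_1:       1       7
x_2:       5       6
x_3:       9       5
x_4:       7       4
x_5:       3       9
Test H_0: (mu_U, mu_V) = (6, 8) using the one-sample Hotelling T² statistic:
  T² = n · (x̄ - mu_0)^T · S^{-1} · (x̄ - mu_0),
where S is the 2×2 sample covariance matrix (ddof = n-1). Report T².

Step 1 — sample mean vector:
  mean(U) = (1 + 5 + 9 + 7 + 3) / 5 = 25/5 = 5
  mean(V) = (7 + 6 + 5 + 4 + 9) / 5 = 31/5 = 6.2
  x̄ = (5, 6.2),  deviation x̄ - mu_0 = (5, 6.2) - (6, 8) = (-1, -1.8).

Step 2 — sample covariance matrix, S[i,j] = (1/(n-1)) · Σ_k (x_{k,i} - mean_i) · (x_{k,j} - mean_j), divisor n-1 = 4:
  S[U,U] = ((-4)·(-4) + (0)·(0) + (4)·(4) + (2)·(2) + (-2)·(-2)) / 4 = 40/4 = 10
  S[U,V] = ((-4)·(0.8) + (0)·(-0.2) + (4)·(-1.2) + (2)·(-2.2) + (-2)·(2.8)) / 4 = -18/4 = -4.5
  S[V,V] = ((0.8)·(0.8) + (-0.2)·(-0.2) + (-1.2)·(-1.2) + (-2.2)·(-2.2) + (2.8)·(2.8)) / 4 = 14.8/4 = 3.7
  S = [[10, -4.5],
 [-4.5, 3.7]].

Step 3 — invert S. det(S) = 10·3.7 - (-4.5)² = 16.75.
  S^{-1} = (1/det) · [[d, -b], [-b, a]] = [[0.2209, 0.2687],
 [0.2687, 0.597]].

Step 4 — quadratic form (x̄ - mu_0)^T · S^{-1} · (x̄ - mu_0):
  S^{-1} · (x̄ - mu_0) = (-0.7045, -1.3433),
  (x̄ - mu_0)^T · [...] = (-1)·(-0.7045) + (-1.8)·(-1.3433) = 3.1224.

Step 5 — scale by n: T² = 5 · 3.1224 = 15.6119.

T² ≈ 15.6119


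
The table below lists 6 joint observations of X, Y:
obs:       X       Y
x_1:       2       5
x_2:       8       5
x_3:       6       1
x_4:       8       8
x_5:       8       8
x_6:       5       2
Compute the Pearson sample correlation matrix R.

Step 1 — column means:
  mean(X) = (2 + 8 + 6 + 8 + 8 + 5) / 6 = 37/6 = 6.1667
  mean(Y) = (5 + 5 + 1 + 8 + 8 + 2) / 6 = 29/6 = 4.8333

Step 2 — sample variances and covariances s[i,j] = (1/(n-1)) · Σ_k (x_{k,i} - mean_i) · (x_{k,j} - mean_j), with n-1 = 5:
  s[X,X] = ((-4.1667)·(-4.1667) + (1.8333)·(1.8333) + (-0.1667)·(-0.1667) + (1.8333)·(1.8333) + (1.8333)·(1.8333) + (-1.1667)·(-1.1667)) / 5 = 28.8333/5 = 5.7667
  s[X,Y] = ((-4.1667)·(0.1667) + (1.8333)·(0.1667) + (-0.1667)·(-3.8333) + (1.8333)·(3.1667) + (1.8333)·(3.1667) + (-1.1667)·(-2.8333)) / 5 = 15.1667/5 = 3.0333
  s[Y,Y] = ((0.1667)·(0.1667) + (0.1667)·(0.1667) + (-3.8333)·(-3.8333) + (3.1667)·(3.1667) + (3.1667)·(3.1667) + (-2.8333)·(-2.8333)) / 5 = 42.8333/5 = 8.5667
  Sample standard deviations s_i = √(s[i,i]):
  s(X) = √(5.7667) = 2.4014
  s(Y) = √(8.5667) = 2.9269

Step 3 — r_{ij} = s_{ij} / (s_i · s_j):
  r[X,X] = 1 (diagonal).
  r[X,Y] = 3.0333 / (2.4014 · 2.9269) = 3.0333 / 7.0286 = 0.4316
  r[Y,Y] = 1 (diagonal).

R is symmetric with unit diagonal. Assembling:

R = [[1, 0.4316],
 [0.4316, 1]]


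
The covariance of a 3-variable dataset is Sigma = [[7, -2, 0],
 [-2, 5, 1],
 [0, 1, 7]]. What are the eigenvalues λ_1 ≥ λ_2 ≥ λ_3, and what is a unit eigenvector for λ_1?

Step 1 — characteristic polynomial p(λ) = det(λI - Sigma) = λ³ - tr·λ² + c_1·λ - det, where tr = trace, c_1 = sum of the principal 2×2 minors, det = det(Sigma):
  tr = 7 + 5 + 7 = 19,
  c_1 = (7·5 - (-2)²) + (7·7 - (0)²) + (5·7 - (1)²) = 31 + 49 + 34 = 114,
  det = 7·(5·7 - (1)²) - (-2)·((-2)·7 - (1)·(0)) + (0)·((-2)·(1) - 5·(0)) = 7·(34) - (-2)·(-14) + (0)·(-2) = 210.
  So p(λ) = λ³ - 19λ² + 114λ - 210.
Step 2 — look for an integer root (rational root theorem: any rational root is an integer divisor of 210). Testing λ = 7:
  p(7) = 343 - 931 + 798 - 210 = 0  ✓
  Dividing out (λ - 7): p(λ) = (λ - 7)(λ² - 12λ + 30).
Step 3 — remaining eigenvalues from the quadratic λ² - 12λ + 30 = 0:
  Δ = 12² - 4·30 = 144 - 120 = 24,  λ = (12 ± √24)/2 = (12 ± 4.899)/2 ≈ 8.4495 or 3.5505.
  Sorted: λ_1 = 8.4495,  λ_2 = 7,  λ_3 = 3.5505  (check: sum = 19 = tr ✓).

Step 4 — unit eigenvector for λ_1 ≈ 8.4495: v spans the null space of (Sigma - λ_1 I), whose rows are
  r_1 = (-1.4495, -2, 0),  r_2 = (-2, -3.4495, 1),  r_3 = (0, 1, -1.4495).
  v is orthogonal to every row, so take v ∝ r_1 × r_2 = ((-2)·(1) - (0)·(-3.4495), (0)·(-2) - (-1.4495)·(1), (-1.4495)·(-3.4495) - (-2)·(-2)) ≈ (-2, 1.4495, 1).
  Rescale (multiply by -1 so the first nonzero entry is positive): u = (2, -1.4495, -1).
  ||u|| = √((2)² + (-1.4495)² + (-1)²) = √(7.101) ≈ 2.6648,  v_1 = u/||u|| ≈ (0.7505, -0.5439, -0.3753) (||v_1|| = 1).

λ_1 = 8.4495,  λ_2 = 7,  λ_3 = 3.5505;  v_1 ≈ (0.7505, -0.5439, -0.3753)


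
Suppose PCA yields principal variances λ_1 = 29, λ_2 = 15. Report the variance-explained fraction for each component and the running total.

Step 1 — total variance = trace(Sigma) = Σ λ_i = 29 + 15 = 44.

Step 2 — fraction explained by component i = λ_i / Σ λ:
  PC1: 29/44 = 0.6591
  PC2: 15/44 = 0.3409

Step 3 — cumulative fraction after k components = (λ_1 + ... + λ_k) / Σ λ:
  k = 1: 29/44 = 0.6591
  k = 2: (29 + 15)/44 = 44/44 = 1

Summary (fraction, with percent):

explained: PC1 0.6591 (65.91%), PC2 0.3409 (34.09%);  cumulative: 0.6591, 1


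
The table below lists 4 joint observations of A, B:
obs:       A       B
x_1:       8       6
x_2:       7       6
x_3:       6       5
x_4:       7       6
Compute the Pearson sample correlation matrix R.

Step 1 — column means:
  mean(A) = (8 + 7 + 6 + 7) / 4 = 28/4 = 7
  mean(B) = (6 + 6 + 5 + 6) / 4 = 23/4 = 5.75

Step 2 — sample variances and covariances s[i,j] = (1/(n-1)) · Σ_k (x_{k,i} - mean_i) · (x_{k,j} - mean_j), with n-1 = 3:
  s[A,A] = ((1)·(1) + (0)·(0) + (-1)·(-1) + (0)·(0)) / 3 = 2/3 = 0.6667
  s[A,B] = ((1)·(0.25) + (0)·(0.25) + (-1)·(-0.75) + (0)·(0.25)) / 3 = 1/3 = 0.3333
  s[B,B] = ((0.25)·(0.25) + (0.25)·(0.25) + (-0.75)·(-0.75) + (0.25)·(0.25)) / 3 = 0.75/3 = 0.25
  Sample standard deviations s_i = √(s[i,i]):
  s(A) = √(0.6667) = 0.8165
  s(B) = √(0.25) = 0.5

Step 3 — r_{ij} = s_{ij} / (s_i · s_j):
  r[A,A] = 1 (diagonal).
  r[A,B] = 0.3333 / (0.8165 · 0.5) = 0.3333 / 0.4082 = 0.8165
  r[B,B] = 1 (diagonal).

R is symmetric with unit diagonal. Assembling:

R = [[1, 0.8165],
 [0.8165, 1]]


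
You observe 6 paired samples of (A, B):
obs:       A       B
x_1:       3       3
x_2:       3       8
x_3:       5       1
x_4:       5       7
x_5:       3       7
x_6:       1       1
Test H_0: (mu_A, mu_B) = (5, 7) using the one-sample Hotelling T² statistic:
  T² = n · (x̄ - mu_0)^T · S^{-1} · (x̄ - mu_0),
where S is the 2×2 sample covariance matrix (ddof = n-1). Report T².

Step 1 — sample mean vector:
  mean(A) = (3 + 3 + 5 + 5 + 3 + 1) / 6 = 20/6 = 3.3333
  mean(B) = (3 + 8 + 1 + 7 + 7 + 1) / 6 = 27/6 = 4.5
  x̄ = (3.3333, 4.5),  deviation x̄ - mu_0 = (3.3333, 4.5) - (5, 7) = (-1.6667, -2.5).

Step 2 — sample covariance matrix, S[i,j] = (1/(n-1)) · Σ_k (x_{k,i} - mean_i) · (x_{k,j} - mean_j), divisor n-1 = 5:
  S[A,A] = ((-0.3333)·(-0.3333) + (-0.3333)·(-0.3333) + (1.6667)·(1.6667) + (1.6667)·(1.6667) + (-0.3333)·(-0.3333) + (-2.3333)·(-2.3333)) / 5 = 11.3333/5 = 2.2667
  S[A,B] = ((-0.3333)·(-1.5) + (-0.3333)·(3.5) + (1.6667)·(-3.5) + (1.6667)·(2.5) + (-0.3333)·(2.5) + (-2.3333)·(-3.5)) / 5 = 5/5 = 1
  S[B,B] = ((-1.5)·(-1.5) + (3.5)·(3.5) + (-3.5)·(-3.5) + (2.5)·(2.5) + (2.5)·(2.5) + (-3.5)·(-3.5)) / 5 = 51.5/5 = 10.3
  S = [[2.2667, 1],
 [1, 10.3]].

Step 3 — invert S. det(S) = 2.2667·10.3 - (1)² = 22.3467.
  S^{-1} = (1/det) · [[d, -b], [-b, a]] = [[0.4609, -0.0447],
 [-0.0447, 0.1014]].

Step 4 — quadratic form (x̄ - mu_0)^T · S^{-1} · (x̄ - mu_0):
  S^{-1} · (x̄ - mu_0) = (-0.6563, -0.179),
  (x̄ - mu_0)^T · [...] = (-1.6667)·(-0.6563) + (-2.5)·(-0.179) = 1.5414.

Step 5 — scale by n: T² = 6 · 1.5414 = 9.2482.

T² ≈ 9.2482


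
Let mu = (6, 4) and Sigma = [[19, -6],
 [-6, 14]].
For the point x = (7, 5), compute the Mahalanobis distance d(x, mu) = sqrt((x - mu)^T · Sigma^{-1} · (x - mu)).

Step 1 — centre the observation: (x - mu) = (1, 1).

Step 2 — invert Sigma. det(Sigma) = 19·14 - (-6)² = 230.
  Sigma^{-1} = (1/det) · [[d, -b], [-b, a]] = [[0.0609, 0.0261],
 [0.0261, 0.0826]].

Step 3 — form the quadratic (x - mu)^T · Sigma^{-1} · (x - mu):
  Sigma^{-1} · (x - mu) = (0.087, 0.1087).
  (x - mu)^T · [Sigma^{-1} · (x - mu)] = (1)·(0.087) + (1)·(0.1087) = 0.1957.

Step 4 — take square root: d = √(0.1957) ≈ 0.4423.

d(x, mu) = √(0.1957) ≈ 0.4423


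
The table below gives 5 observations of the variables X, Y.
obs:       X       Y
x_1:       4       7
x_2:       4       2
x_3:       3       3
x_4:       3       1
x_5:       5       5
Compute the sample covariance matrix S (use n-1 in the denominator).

Step 1 — column means:
  mean(X) = (4 + 4 + 3 + 3 + 5) / 5 = 19/5 = 3.8
  mean(Y) = (7 + 2 + 3 + 1 + 5) / 5 = 18/5 = 3.6

Step 2 — sample covariance S[i,j] = (1/(n-1)) · Σ_k (x_{k,i} - mean_i) · (x_{k,j} - mean_j), with n-1 = 4.
  S[X,X] = ((0.2)·(0.2) + (0.2)·(0.2) + (-0.8)·(-0.8) + (-0.8)·(-0.8) + (1.2)·(1.2)) / 4 = 2.8/4 = 0.7
  S[X,Y] = ((0.2)·(3.4) + (0.2)·(-1.6) + (-0.8)·(-0.6) + (-0.8)·(-2.6) + (1.2)·(1.4)) / 4 = 4.6/4 = 1.15
  S[Y,Y] = ((3.4)·(3.4) + (-1.6)·(-1.6) + (-0.6)·(-0.6) + (-2.6)·(-2.6) + (1.4)·(1.4)) / 4 = 23.2/4 = 5.8

S is symmetric (S[j,i] = S[i,j]). Assembling:

S = [[0.7, 1.15],
 [1.15, 5.8]]


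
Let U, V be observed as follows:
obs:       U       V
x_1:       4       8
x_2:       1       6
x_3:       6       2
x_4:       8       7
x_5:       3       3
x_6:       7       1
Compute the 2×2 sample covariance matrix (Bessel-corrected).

Step 1 — column means:
  mean(U) = (4 + 1 + 6 + 8 + 3 + 7) / 6 = 29/6 = 4.8333
  mean(V) = (8 + 6 + 2 + 7 + 3 + 1) / 6 = 27/6 = 4.5

Step 2 — sample covariance S[i,j] = (1/(n-1)) · Σ_k (x_{k,i} - mean_i) · (x_{k,j} - mean_j), with n-1 = 5.
  S[U,U] = ((-0.8333)·(-0.8333) + (-3.8333)·(-3.8333) + (1.1667)·(1.1667) + (3.1667)·(3.1667) + (-1.8333)·(-1.8333) + (2.1667)·(2.1667)) / 5 = 34.8333/5 = 6.9667
  S[U,V] = ((-0.8333)·(3.5) + (-3.8333)·(1.5) + (1.1667)·(-2.5) + (3.1667)·(2.5) + (-1.8333)·(-1.5) + (2.1667)·(-3.5)) / 5 = -8.5/5 = -1.7
  S[V,V] = ((3.5)·(3.5) + (1.5)·(1.5) + (-2.5)·(-2.5) + (2.5)·(2.5) + (-1.5)·(-1.5) + (-3.5)·(-3.5)) / 5 = 41.5/5 = 8.3

S is symmetric (S[j,i] = S[i,j]). Assembling:

S = [[6.9667, -1.7],
 [-1.7, 8.3]]


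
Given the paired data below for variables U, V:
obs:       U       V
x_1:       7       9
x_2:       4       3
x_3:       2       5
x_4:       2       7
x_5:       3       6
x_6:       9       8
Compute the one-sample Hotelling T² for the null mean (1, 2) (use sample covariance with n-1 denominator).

Step 1 — sample mean vector:
  mean(U) = (7 + 4 + 2 + 2 + 3 + 9) / 6 = 27/6 = 4.5
  mean(V) = (9 + 3 + 5 + 7 + 6 + 8) / 6 = 38/6 = 6.3333
  x̄ = (4.5, 6.3333),  deviation x̄ - mu_0 = (4.5, 6.3333) - (1, 2) = (3.5, 4.3333).

Step 2 — sample covariance matrix, S[i,j] = (1/(n-1)) · Σ_k (x_{k,i} - mean_i) · (x_{k,j} - mean_j), divisor n-1 = 5:
  S[U,U] = ((2.5)·(2.5) + (-0.5)·(-0.5) + (-2.5)·(-2.5) + (-2.5)·(-2.5) + (-1.5)·(-1.5) + (4.5)·(4.5)) / 5 = 41.5/5 = 8.3
  S[U,V] = ((2.5)·(2.6667) + (-0.5)·(-3.3333) + (-2.5)·(-1.3333) + (-2.5)·(0.6667) + (-1.5)·(-0.3333) + (4.5)·(1.6667)) / 5 = 18/5 = 3.6
  S[V,V] = ((2.6667)·(2.6667) + (-3.3333)·(-3.3333) + (-1.3333)·(-1.3333) + (0.6667)·(0.6667) + (-0.3333)·(-0.3333) + (1.6667)·(1.6667)) / 5 = 23.3333/5 = 4.6667
  S = [[8.3, 3.6],
 [3.6, 4.6667]].

Step 3 — invert S. det(S) = 8.3·4.6667 - (3.6)² = 25.7733.
  S^{-1} = (1/det) · [[d, -b], [-b, a]] = [[0.1811, -0.1397],
 [-0.1397, 0.322]].

Step 4 — quadratic form (x̄ - mu_0)^T · S^{-1} · (x̄ - mu_0):
  S^{-1} · (x̄ - mu_0) = (0.0285, 0.9066),
  (x̄ - mu_0)^T · [...] = (3.5)·(0.0285) + (4.3333)·(0.9066) = 4.0283.

Step 5 — scale by n: T² = 6 · 4.0283 = 24.1697.

T² ≈ 24.1697


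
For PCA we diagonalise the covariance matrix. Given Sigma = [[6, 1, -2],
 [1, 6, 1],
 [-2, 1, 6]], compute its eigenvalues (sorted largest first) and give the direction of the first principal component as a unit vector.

Step 1 — characteristic polynomial p(λ) = det(λI - Sigma) = λ³ - tr·λ² + c_1·λ - det, where tr = trace, c_1 = sum of the principal 2×2 minors, det = det(Sigma):
  tr = 6 + 6 + 6 = 18,
  c_1 = (6·6 - (1)²) + (6·6 - (-2)²) + (6·6 - (1)²) = 35 + 32 + 35 = 102,
  det = 6·(6·6 - (1)²) - (1)·((1)·6 - (1)·(-2)) + (-2)·((1)·(1) - 6·(-2)) = 6·(35) - (1)·(8) + (-2)·(13) = 176.
  So p(λ) = λ³ - 18λ² + 102λ - 176.
Step 2 — look for an integer root (rational root theorem: any rational root is an integer divisor of 176). Testing λ = 8:
  p(8) = 512 - 1152 + 816 - 176 = 0  ✓
  Dividing out (λ - 8): p(λ) = (λ - 8)(λ² - 10λ + 22).
Step 3 — remaining eigenvalues from the quadratic λ² - 10λ + 22 = 0:
  Δ = 10² - 4·22 = 100 - 88 = 12,  λ = (10 ± √12)/2 = (10 ± 3.4641)/2 ≈ 6.7321 or 3.2679.
  Sorted: λ_1 = 8,  λ_2 = 6.7321,  λ_3 = 3.2679  (check: sum = 18 = tr ✓).

Step 4 — unit eigenvector for λ_1 = 8: v spans the null space of (Sigma - λ_1 I), whose rows are
  r_1 = (-2, 1, -2),  r_2 = (1, -2, 1),  r_3 = (-2, 1, -2).
  v is orthogonal to every row, so take v ∝ r_1 × r_2 = ((1)·(1) - (-2)·(-2), (-2)·(1) - (-2)·(1), (-2)·(-2) - (1)·(1)) = (-3, 0, 3).
  Rescale (divide by 3; multiply by -1 so the first nonzero entry is positive): u = (1, 0, -1).
  ||u|| = √((1)² + (0)² + (-1)²) = √(2) ≈ 1.4142,  v_1 = u/||u|| ≈ (0.7071, 0, -0.7071) (||v_1|| = 1).

λ_1 = 8,  λ_2 = 6.7321,  λ_3 = 3.2679;  v_1 ≈ (0.7071, 0, -0.7071)
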